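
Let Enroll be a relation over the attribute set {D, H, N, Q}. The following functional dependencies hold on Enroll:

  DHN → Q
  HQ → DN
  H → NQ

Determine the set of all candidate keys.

{H}

Attribute H never appears on the right-hand side of any dependency, so H must belong to every candidate key.
{H}⁺ = {D, H, N, Q}, which is all of the schema, so {H} is the only candidate key.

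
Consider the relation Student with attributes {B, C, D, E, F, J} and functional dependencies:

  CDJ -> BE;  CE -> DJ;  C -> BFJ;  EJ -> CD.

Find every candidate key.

{C, D}, {C, E}, {E, J}

{C, D}⁺: C→BFJ adds B, F, J; CDJ→BE adds E → {B, C, D, E, F, J}. Minimal: {D}⁺ = {D}; {C}⁺ = {B, C, F, J} — none reach the full schema.
{C, E}⁺: CE→DJ adds D, J; C→BFJ adds B, F → {B, C, D, E, F, J}. Minimal: {E}⁺ = {E}; {C}⁺ = {B, C, F, J} — none reach the full schema.
{E, J}⁺: EJ→CD adds C, D; CDJ→BE adds B; C→BFJ adds F → {B, C, D, E, F, J}. Minimal: {J}⁺ = {J}; {E}⁺ = {E} — none reach the full schema.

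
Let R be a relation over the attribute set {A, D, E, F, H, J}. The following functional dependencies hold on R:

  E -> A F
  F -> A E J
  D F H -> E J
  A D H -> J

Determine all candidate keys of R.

{D, E, H}⁺: E→AF adds A, F; F→AEJ adds J → {A, D, E, F, H, J}.
{D, F, H}⁺: F→AEJ adds A, E, J → {A, D, E, F, H, J}.

{D, E, H}; {D, F, H}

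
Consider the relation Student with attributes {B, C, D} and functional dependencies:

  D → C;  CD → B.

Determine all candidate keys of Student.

{D}

Attribute D never appears on the right-hand side of any dependency, so D must belong to every candidate key.
{D}⁺ = {B, C, D}, which is all of the schema, so {D} is the only candidate key.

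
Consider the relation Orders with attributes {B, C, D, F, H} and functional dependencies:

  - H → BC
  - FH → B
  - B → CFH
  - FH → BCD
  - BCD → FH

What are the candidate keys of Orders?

{B}⁺: B→CFH adds C, F, H; FH→BCD adds D → {B, C, D, F, H}.
{H}⁺: H→BC adds B, C; B→CFH adds F; FH→BCD adds D → {B, C, D, F, H}.
Any other superkey contains one of these as a subset, so there are no further candidate keys.

{B}, {H}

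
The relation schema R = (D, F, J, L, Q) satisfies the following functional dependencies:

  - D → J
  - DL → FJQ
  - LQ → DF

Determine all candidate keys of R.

{D, L}, {L, Q}

{D, L}⁺: D→J adds J; DL→FJQ adds F, Q → {D, F, J, L, Q}. Minimal: {L}⁺ = {L}; {D}⁺ = {D, J} — none reach the full schema.
{L, Q}⁺: LQ→DF adds D, F; D→J adds J → {D, F, J, L, Q}. Minimal: {Q}⁺ = {Q}; {L}⁺ = {L} — none reach the full schema.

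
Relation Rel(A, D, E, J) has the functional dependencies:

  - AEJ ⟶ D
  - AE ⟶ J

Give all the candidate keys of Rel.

{A, E}

Attributes A, E never appear on any right-hand side, so every candidate key must contain {A, E}.
{A, E}⁺ = {A, D, E, J}, which is all of the schema, so {A, E} is the only candidate key.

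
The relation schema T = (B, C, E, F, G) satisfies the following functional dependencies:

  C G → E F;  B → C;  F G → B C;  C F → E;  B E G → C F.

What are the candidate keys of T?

Attribute G never appears on the right-hand side of any dependency, so G must belong to every candidate key.
{G}⁺ = {G}, which is not all of the schema, so we must add further attributes.
{B, G}⁺: B→C adds C; CG→EF adds E, F → {B, C, E, F, G}. Minimal: {G}⁺ = {G}; {B}⁺ = {B, C} — none reach the full schema.
{C, G}⁺: CG→EF adds E, F; FG→BC adds B → {B, C, E, F, G}. Minimal: {G}⁺ = {G}; {C}⁺ = {C} — none reach the full schema.
{F, G}⁺: FG→BC adds B, C; CF→E adds E → {B, C, E, F, G}. Minimal: {G}⁺ = {G}; {F}⁺ = {F} — none reach the full schema.

BG, CG, FG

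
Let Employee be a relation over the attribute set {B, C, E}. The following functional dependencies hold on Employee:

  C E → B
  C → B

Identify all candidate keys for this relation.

{C, E}⁺: CE→B adds B → {B, C, E}.

(C, E)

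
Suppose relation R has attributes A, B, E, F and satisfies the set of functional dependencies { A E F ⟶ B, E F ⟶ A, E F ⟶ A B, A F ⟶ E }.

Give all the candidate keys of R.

Attribute F never appears on the right-hand side of any dependency, so F must belong to every candidate key.
{F}⁺ = {F}, which is not all of the schema, so we must add further attributes.
{A, F}⁺: AF→E adds E; AEF→B adds B → {A, B, E, F}. Minimal: {F}⁺ = {F}; {A}⁺ = {A} — none reach the full schema.
{E, F}⁺: EF→A adds A; EF→AB adds B → {A, B, E, F}. Minimal: {F}⁺ = {F}; {E}⁺ = {E} — none reach the full schema.

AF, EF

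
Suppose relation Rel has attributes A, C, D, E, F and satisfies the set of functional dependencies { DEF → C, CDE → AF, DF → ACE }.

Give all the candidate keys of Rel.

{D, F}; {C, D, E}

Attribute D never appears on the right-hand side of any dependency, so D must belong to every candidate key.
{D}⁺ = {D}, which is not all of the schema, so we must add further attributes.
{D, F}⁺: DF→ACE adds A, C, E → {A, C, D, E, F}. Minimal: {F}⁺ = {F}; {D}⁺ = {D} — none reach the full schema.
{C, D, E}⁺: CDE→AF adds A, F → {A, C, D, E, F}. Minimal: {D, E}⁺ = {D, E}; {C, E}⁺ = {C, E}; {C, D}⁺ = {C, D} — none reach the full schema.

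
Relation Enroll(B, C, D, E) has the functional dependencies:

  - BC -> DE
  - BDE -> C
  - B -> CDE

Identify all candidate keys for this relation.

{B}

Attribute B never appears on the right-hand side of any dependency, so B must belong to every candidate key.
{B}⁺ = {B, C, D, E}, which is all of the schema, so {B} is the only candidate key.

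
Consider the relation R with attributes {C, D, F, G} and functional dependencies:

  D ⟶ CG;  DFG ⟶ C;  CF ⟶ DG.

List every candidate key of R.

{C, F}; {D, F}

Attribute F never appears on the right-hand side of any dependency, so F must belong to every candidate key.
{F}⁺ = {F}, which is not all of the schema, so we must add further attributes.
{C, F}⁺: CF→DG adds D, G → {C, D, F, G}. Minimal: {F}⁺ = {F}; {C}⁺ = {C} — none reach the full schema.
{D, F}⁺: D→CG adds C, G → {C, D, F, G}. Minimal: {F}⁺ = {F}; {D}⁺ = {C, D, G} — none reach the full schema.
Any other superkey contains one of these as a subset, so there are no further candidate keys.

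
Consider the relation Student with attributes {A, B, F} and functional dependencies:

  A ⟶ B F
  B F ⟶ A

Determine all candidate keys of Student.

{A}⁺: A→BF adds B, F → {A, B, F}.
{B, F}⁺: BF→A adds A → {A, B, F}. Minimal: {F}⁺ = {F}; {B}⁺ = {B} — none reach the full schema.
Any other superkey contains one of these as a subset, so there are no further candidate keys.

{A}, {B, F}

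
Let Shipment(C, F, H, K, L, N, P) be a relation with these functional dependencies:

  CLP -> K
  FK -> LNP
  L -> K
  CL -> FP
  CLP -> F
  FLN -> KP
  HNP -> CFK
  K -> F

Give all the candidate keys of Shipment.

Attribute H never appears on the right-hand side of any dependency, so H must belong to every candidate key.
{H}⁺ = {H}, which is not all of the schema, so we must add further attributes.
{H, K}⁺: K→F adds F; FK→LNP adds L, N, P; HNP→CFK adds C → {C, F, H, K, L, N, P}. Minimal: {K}⁺ = {F, K, L, N, P}; {H}⁺ = {H} — none reach the full schema.
{H, L}⁺: L→K adds K; K→F adds F; FK→LNP adds N, P; HNP→CFK adds C → {C, F, H, K, L, N, P}. Minimal: {L}⁺ = {F, K, L, N, P}; {H}⁺ = {H} — none reach the full schema.
{H, N, P}⁺: HNP→CFK adds C, F, K; FK→LNP adds L → {C, F, H, K, L, N, P}. Minimal: {N, P}⁺ = {N, P}; {H, P}⁺ = {H, P}; {H, N}⁺ = {H, N} — none reach the full schema.

{H, K}, {H, L}, {H, N, P}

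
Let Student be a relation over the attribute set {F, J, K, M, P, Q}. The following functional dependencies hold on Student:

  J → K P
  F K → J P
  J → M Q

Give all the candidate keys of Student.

Attribute F never appears on the right-hand side of any dependency, so F must belong to every candidate key.
{F}⁺ = {F}, which is not all of the schema, so we must add further attributes.
{F, J}⁺: J→KP adds K, P; J→MQ adds M, Q → {F, J, K, M, P, Q}. Minimal: {J}⁺ = {J, K, M, P, Q}; {F}⁺ = {F} — none reach the full schema.
{F, K}⁺: FK→JP adds J, P; J→MQ adds M, Q → {F, J, K, M, P, Q}. Minimal: {K}⁺ = {K}; {F}⁺ = {F} — none reach the full schema.

{F, J}; {F, K}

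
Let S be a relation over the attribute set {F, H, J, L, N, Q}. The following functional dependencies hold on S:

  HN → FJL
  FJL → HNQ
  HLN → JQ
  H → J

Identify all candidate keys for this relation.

{H, N}, {F, H, L}, {F, J, L}

{H, N}⁺: HN→FJL adds F, J, L; FJL→HNQ adds Q → {F, H, J, L, N, Q}. Minimal: {N}⁺ = {N}; {H}⁺ = {H, J} — none reach the full schema.
{F, H, L}⁺: H→J adds J; FJL→HNQ adds N, Q → {F, H, J, L, N, Q}. Minimal: {H, L}⁺ = {H, J, L}; {F, L}⁺ = {F, L}; {F, H}⁺ = {F, H, J} — none reach the full schema.
{F, J, L}⁺: FJL→HNQ adds H, N, Q → {F, H, J, L, N, Q}. Minimal: {J, L}⁺ = {J, L}; {F, L}⁺ = {F, L}; {F, J}⁺ = {F, J} — none reach the full schema.
Any other superkey contains one of these as a subset, so there are no further candidate keys.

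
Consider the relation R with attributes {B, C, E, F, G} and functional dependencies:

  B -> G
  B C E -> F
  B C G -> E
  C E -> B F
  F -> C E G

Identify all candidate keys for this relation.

F, BC, CE

{F}⁺: F→CEG adds C, E, G; CE→BF adds B → {B, C, E, F, G}.
{B, C}⁺: B→G adds G; BCG→E adds E; CE→BF adds F → {B, C, E, F, G}. Minimal: {C}⁺ = {C}; {B}⁺ = {B, G} — none reach the full schema.
{C, E}⁺: CE→BF adds B, F; F→CEG adds G → {B, C, E, F, G}. Minimal: {E}⁺ = {E}; {C}⁺ = {C} — none reach the full schema.
Any other superkey contains one of these as a subset, so there are no further candidate keys.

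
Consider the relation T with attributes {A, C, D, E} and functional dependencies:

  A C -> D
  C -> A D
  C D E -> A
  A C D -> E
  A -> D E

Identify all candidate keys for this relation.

{C}

{C}⁺: C→AD adds A, D; ACD→E adds E → {A, C, D, E}.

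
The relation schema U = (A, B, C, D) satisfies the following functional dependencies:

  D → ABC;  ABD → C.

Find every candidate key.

{D}

Attribute D never appears on the right-hand side of any dependency, so D must belong to every candidate key.
{D}⁺ = {A, B, C, D}, which is all of the schema, so {D} is the only candidate key.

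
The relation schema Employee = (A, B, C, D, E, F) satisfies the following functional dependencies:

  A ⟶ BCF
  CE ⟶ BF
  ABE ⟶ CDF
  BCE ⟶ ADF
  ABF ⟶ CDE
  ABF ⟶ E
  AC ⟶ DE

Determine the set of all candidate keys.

{A}⁺: A→BCF adds B, C, F; ABF→CDE adds D, E → {A, B, C, D, E, F}.
{C, E}⁺: CE→BF adds B, F; BCE→ADF adds A, D → {A, B, C, D, E, F}.

{A}, {C, E}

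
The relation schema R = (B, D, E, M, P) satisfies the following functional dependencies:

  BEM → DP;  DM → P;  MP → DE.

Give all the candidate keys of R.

Attributes B, M never appear on any right-hand side, so every candidate key must contain {B, M}.
{B, M}⁺ = {B, M}, which is not all of the schema, so we must add further attributes.
{B, D, M}⁺: DM→P adds P; MP→DE adds E → {B, D, E, M, P}.
{B, E, M}⁺: BEM→DP adds D, P → {B, D, E, M, P}.
{B, M, P}⁺: MP→DE adds D, E → {B, D, E, M, P}.
Any other superkey contains one of these as a subset, so there are no further candidate keys.

(B, D, M), (B, E, M), (B, M, P)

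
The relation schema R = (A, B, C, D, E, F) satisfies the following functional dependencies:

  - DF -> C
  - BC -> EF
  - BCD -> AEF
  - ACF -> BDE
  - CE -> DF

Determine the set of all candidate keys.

BC, ACE, ACF, ADF, BDF

{B, C}⁺: BC→EF adds E, F; CE→DF adds D; BCD→AEF adds A → {A, B, C, D, E, F}. Minimal: {C}⁺ = {C}; {B}⁺ = {B} — none reach the full schema.
{A, C, E}⁺: CE→DF adds D, F; ACF→BDE adds B → {A, B, C, D, E, F}. Minimal: {C, E}⁺ = {C, D, E, F}; {A, E}⁺ = {A, E}; {A, C}⁺ = {A, C} — none reach the full schema.
{A, C, F}⁺: ACF→BDE adds B, D, E → {A, B, C, D, E, F}. Minimal: {C, F}⁺ = {C, F}; {A, F}⁺ = {A, F}; {A, C}⁺ = {A, C} — none reach the full schema.
{A, D, F}⁺: DF→C adds C; ACF→BDE adds B, E → {A, B, C, D, E, F}. Minimal: {D, F}⁺ = {C, D, F}; {A, F}⁺ = {A, F}; {A, D}⁺ = {A, D} — none reach the full schema.
{B, D, F}⁺: DF→C adds C; BC→EF adds E; BCD→AEF adds A → {A, B, C, D, E, F}. Minimal: {D, F}⁺ = {C, D, F}; {B, F}⁺ = {B, F}; {B, D}⁺ = {B, D} — none reach the full schema.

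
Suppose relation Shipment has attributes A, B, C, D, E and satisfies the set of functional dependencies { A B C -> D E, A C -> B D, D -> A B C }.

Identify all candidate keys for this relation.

{D}, {A, C}

{D}⁺: D→ABC adds A, B, C; ABC→DE adds E → {A, B, C, D, E}.
{A, C}⁺: AC→BD adds B, D; ABC→DE adds E → {A, B, C, D, E}. Minimal: {C}⁺ = {C}; {A}⁺ = {A} — none reach the full schema.
Any other superkey contains one of these as a subset, so there are no further candidate keys.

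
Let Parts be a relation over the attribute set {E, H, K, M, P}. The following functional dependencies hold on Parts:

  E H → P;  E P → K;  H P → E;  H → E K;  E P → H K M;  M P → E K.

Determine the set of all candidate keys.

{H}⁺: H→EK adds E, K; EH→P adds P; EP→HKM adds M → {E, H, K, M, P}.
{E, P}⁺: EP→K adds K; EP→HKM adds H, M → {E, H, K, M, P}. Minimal: {P}⁺ = {P}; {E}⁺ = {E} — none reach the full schema.
{M, P}⁺: MP→EK adds E, K; EP→HKM adds H → {E, H, K, M, P}. Minimal: {P}⁺ = {P}; {M}⁺ = {M} — none reach the full schema.

{H}, {E, P}, {M, P}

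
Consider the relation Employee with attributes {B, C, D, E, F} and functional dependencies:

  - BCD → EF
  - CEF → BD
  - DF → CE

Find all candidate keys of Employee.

{D, F}⁺: DF→CE adds C, E; CEF→BD adds B → {B, C, D, E, F}. Minimal: {F}⁺ = {F}; {D}⁺ = {D} — none reach the full schema.
{B, C, D}⁺: BCD→EF adds E, F → {B, C, D, E, F}. Minimal: {C, D}⁺ = {C, D}; {B, D}⁺ = {B, D}; {B, C}⁺ = {B, C} — none reach the full schema.
{C, E, F}⁺: CEF→BD adds B, D → {B, C, D, E, F}. Minimal: {E, F}⁺ = {E, F}; {C, F}⁺ = {C, F}; {C, E}⁺ = {C, E} — none reach the full schema.

{D, F}, {B, C, D}, {C, E, F}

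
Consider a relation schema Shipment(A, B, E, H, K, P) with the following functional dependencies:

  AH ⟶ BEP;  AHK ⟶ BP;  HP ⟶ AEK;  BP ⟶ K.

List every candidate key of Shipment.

Attribute H never appears on the right-hand side of any dependency, so H must belong to every candidate key.
{H}⁺ = {H}, which is not all of the schema, so we must add further attributes.
{A, H}⁺: AH→BEP adds B, E, P; HP→AEK adds K → {A, B, E, H, K, P}.
{H, P}⁺: HP→AEK adds A, E, K; AH→BEP adds B → {A, B, E, H, K, P}.

{A, H}, {H, P}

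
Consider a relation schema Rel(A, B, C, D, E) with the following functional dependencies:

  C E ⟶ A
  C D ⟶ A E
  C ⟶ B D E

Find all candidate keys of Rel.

Attribute C never appears on the right-hand side of any dependency, so C must belong to every candidate key.
{C}⁺ = {A, B, C, D, E}, which is all of the schema, so {C} is the only candidate key.

{C}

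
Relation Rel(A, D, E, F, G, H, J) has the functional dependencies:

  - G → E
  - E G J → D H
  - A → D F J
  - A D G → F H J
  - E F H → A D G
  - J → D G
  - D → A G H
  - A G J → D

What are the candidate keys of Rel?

{A}⁺: A→DFJ adds D, F, J; J→DG adds G; D→AGH adds H; G→E adds E → {A, D, E, F, G, H, J}.
{D}⁺: D→AGH adds A, G, H; G→E adds E; A→DFJ adds F, J → {A, D, E, F, G, H, J}.
{J}⁺: J→DG adds D, G; D→AGH adds A, H; G→E adds E; A→DFJ adds F → {A, D, E, F, G, H, J}.
{E, F, H}⁺: EFH→ADG adds A, D, G; A→DFJ adds J → {A, D, E, F, G, H, J}.
{F, G, H}⁺: G→E adds E; EFH→ADG adds A, D; A→DFJ adds J → {A, D, E, F, G, H, J}.
Any other superkey contains one of these as a subset, so there are no further candidate keys.

{A}, {D}, {J}, {E, F, H}, {F, G, H}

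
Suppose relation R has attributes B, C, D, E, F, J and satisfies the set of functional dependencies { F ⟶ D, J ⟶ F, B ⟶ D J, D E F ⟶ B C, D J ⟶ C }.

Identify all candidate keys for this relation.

(B, E); (E, F); (E, J)

Attribute E never appears on the right-hand side of any dependency, so E must belong to every candidate key.
{E}⁺ = {E}, which is not all of the schema, so we must add further attributes.
{B, E}⁺: B→DJ adds D, J; DJ→C adds C; J→F adds F → {B, C, D, E, F, J}.
{E, F}⁺: F→D adds D; DEF→BC adds B, C; B→DJ adds J → {B, C, D, E, F, J}.
{E, J}⁺: J→F adds F; F→D adds D; DEF→BC adds B, C → {B, C, D, E, F, J}.
Any other superkey contains one of these as a subset, so there are no further candidate keys.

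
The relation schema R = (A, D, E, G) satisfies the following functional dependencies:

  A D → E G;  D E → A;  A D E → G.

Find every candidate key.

Attribute D never appears on the right-hand side of any dependency, so D must belong to every candidate key.
{D}⁺ = {D}, which is not all of the schema, so we must add further attributes.
{A, D}⁺: AD→EG adds E, G → {A, D, E, G}.
{D, E}⁺: DE→A adds A; ADE→G adds G → {A, D, E, G}.
Any other superkey contains one of these as a subset, so there are no further candidate keys.

AD; DE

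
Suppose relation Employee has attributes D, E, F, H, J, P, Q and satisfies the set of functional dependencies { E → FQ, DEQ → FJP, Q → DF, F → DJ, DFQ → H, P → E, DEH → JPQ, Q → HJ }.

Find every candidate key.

E, P

{E}⁺: E→FQ adds F, Q; Q→DF adds D; F→DJ adds J; DFQ→H adds H; DEH→JPQ adds P → {D, E, F, H, J, P, Q}.
{P}⁺: P→E adds E; E→FQ adds F, Q; Q→DF adds D; F→DJ adds J; DFQ→H adds H → {D, E, F, H, J, P, Q}.
Any other superkey contains one of these as a subset, so there are no further candidate keys.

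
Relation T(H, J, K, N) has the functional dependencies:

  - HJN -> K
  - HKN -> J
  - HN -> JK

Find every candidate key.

Attributes H, N never appear on any right-hand side, so every candidate key must contain {H, N}.
{H, N}⁺ = {H, J, K, N}, which is all of the schema, so {H, N} is the only candidate key.

{H, N}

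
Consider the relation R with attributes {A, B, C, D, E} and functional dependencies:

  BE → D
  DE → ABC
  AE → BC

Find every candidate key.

Attribute E never appears on the right-hand side of any dependency, so E must belong to every candidate key.
{E}⁺ = {E}, which is not all of the schema, so we must add further attributes.
{A, E}⁺: AE→BC adds B, C; BE→D adds D → {A, B, C, D, E}. Minimal: {E}⁺ = {E}; {A}⁺ = {A} — none reach the full schema.
{B, E}⁺: BE→D adds D; DE→ABC adds A, C → {A, B, C, D, E}. Minimal: {E}⁺ = {E}; {B}⁺ = {B} — none reach the full schema.
{D, E}⁺: DE→ABC adds A, B, C → {A, B, C, D, E}. Minimal: {E}⁺ = {E}; {D}⁺ = {D} — none reach the full schema.
Any other superkey contains one of these as a subset, so there are no further candidate keys.

(A, E), (B, E), (D, E)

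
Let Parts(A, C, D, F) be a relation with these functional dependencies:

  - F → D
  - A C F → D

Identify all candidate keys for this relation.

Attributes A, C, F never appear on any right-hand side, so every candidate key must contain {A, C, F}.
{A, C, F}⁺ = {A, C, D, F}, which is all of the schema, so {A, C, F} is the only candidate key.

{A, C, F}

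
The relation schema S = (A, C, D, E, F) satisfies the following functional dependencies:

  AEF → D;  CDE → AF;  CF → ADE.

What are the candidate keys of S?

CF, CDE

Attribute C never appears on the right-hand side of any dependency, so C must belong to every candidate key.
{C}⁺ = {C}, which is not all of the schema, so we must add further attributes.
{C, F}⁺: CF→ADE adds A, D, E → {A, C, D, E, F}. Minimal: {F}⁺ = {F}; {C}⁺ = {C} — none reach the full schema.
{C, D, E}⁺: CDE→AF adds A, F → {A, C, D, E, F}. Minimal: {D, E}⁺ = {D, E}; {C, E}⁺ = {C, E}; {C, D}⁺ = {C, D} — none reach the full schema.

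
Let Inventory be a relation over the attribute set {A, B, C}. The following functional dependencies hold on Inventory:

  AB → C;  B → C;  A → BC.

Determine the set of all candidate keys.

{A}⁺: A→BC adds B, C → {A, B, C}.
No other minimal superkey exists.

{A}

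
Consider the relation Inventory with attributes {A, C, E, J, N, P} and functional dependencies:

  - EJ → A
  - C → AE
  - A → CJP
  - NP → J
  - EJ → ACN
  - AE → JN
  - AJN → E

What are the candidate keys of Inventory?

{A}⁺: A→CJP adds C, J, P; C→AE adds E; EJ→ACN adds N → {A, C, E, J, N, P}.
{C}⁺: C→AE adds A, E; A→CJP adds J, P; EJ→ACN adds N → {A, C, E, J, N, P}.
{E, J}⁺: EJ→A adds A; A→CJP adds C, P; EJ→ACN adds N → {A, C, E, J, N, P}. Minimal: {J}⁺ = {J}; {E}⁺ = {E} — none reach the full schema.
{E, N, P}⁺: NP→J adds J; EJ→ACN adds A, C → {A, C, E, J, N, P}. Minimal: {N, P}⁺ = {J, N, P}; {E, P}⁺ = {E, P}; {E, N}⁺ = {E, N} — none reach the full schema.

{A}; {C}; {E, J}; {E, N, P}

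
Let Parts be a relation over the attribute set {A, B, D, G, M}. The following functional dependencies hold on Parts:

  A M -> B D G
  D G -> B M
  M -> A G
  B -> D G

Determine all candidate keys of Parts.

{B}, {M}, {D, G}

{B}⁺: B→DG adds D, G; DG→BM adds M; M→AG adds A → {A, B, D, G, M}.
{M}⁺: M→AG adds A, G; AM→BDG adds B, D → {A, B, D, G, M}.
{D, G}⁺: DG→BM adds B, M; M→AG adds A → {A, B, D, G, M}.
Any other superkey contains one of these as a subset, so there are no further candidate keys.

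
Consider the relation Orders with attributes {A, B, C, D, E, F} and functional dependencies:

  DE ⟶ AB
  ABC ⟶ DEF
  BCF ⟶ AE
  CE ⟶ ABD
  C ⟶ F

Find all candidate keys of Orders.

{B, C}⁺: C→F adds F; BCF→AE adds A, E; CE→ABD adds D → {A, B, C, D, E, F}.
{C, E}⁺: CE→ABD adds A, B, D; C→F adds F → {A, B, C, D, E, F}.

{B, C}; {C, E}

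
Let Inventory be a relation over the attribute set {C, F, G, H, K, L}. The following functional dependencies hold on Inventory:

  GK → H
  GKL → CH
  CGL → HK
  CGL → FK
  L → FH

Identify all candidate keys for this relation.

Attributes G, L never appear on any right-hand side, so every candidate key must contain {G, L}.
{G, L}⁺ = {F, G, H, L}, which is not all of the schema, so we must add further attributes.
{C, G, L}⁺: CGL→HK adds H, K; CGL→FK adds F → {C, F, G, H, K, L}.
{G, K, L}⁺: GK→H adds H; GKL→CH adds C; CGL→FK adds F → {C, F, G, H, K, L}.
Any other superkey contains one of these as a subset, so there are no further candidate keys.

CGL; GKL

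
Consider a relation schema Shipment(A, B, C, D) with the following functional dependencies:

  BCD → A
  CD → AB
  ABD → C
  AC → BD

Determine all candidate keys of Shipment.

(A, C), (C, D), (A, B, D)

{A, C}⁺: AC→BD adds B, D → {A, B, C, D}.
{C, D}⁺: CD→AB adds A, B → {A, B, C, D}.
{A, B, D}⁺: ABD→C adds C → {A, B, C, D}.
Any other superkey contains one of these as a subset, so there are no further candidate keys.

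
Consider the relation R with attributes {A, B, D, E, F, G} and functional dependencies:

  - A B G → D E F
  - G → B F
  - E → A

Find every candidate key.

{A, G}, {E, G}

Attribute G never appears on the right-hand side of any dependency, so G must belong to every candidate key.
{G}⁺ = {B, F, G}, which is not all of the schema, so we must add further attributes.
{A, G}⁺: G→BF adds B, F; ABG→DEF adds D, E → {A, B, D, E, F, G}. Minimal: {G}⁺ = {B, F, G}; {A}⁺ = {A} — none reach the full schema.
{E, G}⁺: G→BF adds B, F; E→A adds A; ABG→DEF adds D → {A, B, D, E, F, G}. Minimal: {G}⁺ = {B, F, G}; {E}⁺ = {A, E} — none reach the full schema.
Any other superkey contains one of these as a subset, so there are no further candidate keys.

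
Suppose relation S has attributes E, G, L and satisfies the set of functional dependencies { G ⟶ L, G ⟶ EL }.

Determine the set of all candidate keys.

{G}

Attribute G never appears on the right-hand side of any dependency, so G must belong to every candidate key.
{G}⁺ = {E, G, L}, which is all of the schema, so {G} is the only candidate key.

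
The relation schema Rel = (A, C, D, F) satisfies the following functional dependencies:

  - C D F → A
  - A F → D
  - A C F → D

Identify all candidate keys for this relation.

Attributes C, F never appear on any right-hand side, so every candidate key must contain {C, F}.
{C, F}⁺ = {C, F}, which is not all of the schema, so we must add further attributes.
{A, C, F}⁺: AF→D adds D → {A, C, D, F}.
{C, D, F}⁺: CDF→A adds A → {A, C, D, F}.

{A, C, F}, {C, D, F}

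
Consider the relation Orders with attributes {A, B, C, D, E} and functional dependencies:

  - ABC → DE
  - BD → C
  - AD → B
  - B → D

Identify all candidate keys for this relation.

AB; AD

Attribute A never appears on the right-hand side of any dependency, so A must belong to every candidate key.
{A}⁺ = {A}, which is not all of the schema, so we must add further attributes.
{A, B}⁺: B→D adds D; BD→C adds C; ABC→DE adds E → {A, B, C, D, E}. Minimal: {B}⁺ = {B, C, D}; {A}⁺ = {A} — none reach the full schema.
{A, D}⁺: AD→B adds B; BD→C adds C; ABC→DE adds E → {A, B, C, D, E}. Minimal: {D}⁺ = {D}; {A}⁺ = {A} — none reach the full schema.
Any other superkey contains one of these as a subset, so there are no further candidate keys.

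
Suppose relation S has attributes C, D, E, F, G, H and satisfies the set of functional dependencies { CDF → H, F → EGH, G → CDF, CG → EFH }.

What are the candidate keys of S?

(F), (G)

{F}⁺: F→EGH adds E, G, H; G→CDF adds C, D → {C, D, E, F, G, H}.
{G}⁺: G→CDF adds C, D, F; CG→EFH adds E, H → {C, D, E, F, G, H}.
Any other superkey contains one of these as a subset, so there are no further candidate keys.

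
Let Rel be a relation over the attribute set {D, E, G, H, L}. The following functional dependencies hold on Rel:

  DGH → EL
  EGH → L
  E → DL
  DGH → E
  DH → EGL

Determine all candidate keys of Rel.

Attribute H never appears on the right-hand side of any dependency, so H must belong to every candidate key.
{H}⁺ = {H}, which is not all of the schema, so we must add further attributes.
{D, H}⁺: DH→EGL adds E, G, L → {D, E, G, H, L}. Minimal: {H}⁺ = {H}; {D}⁺ = {D} — none reach the full schema.
{E, H}⁺: E→DL adds D, L; DH→EGL adds G → {D, E, G, H, L}. Minimal: {H}⁺ = {H}; {E}⁺ = {D, E, L} — none reach the full schema.

{D, H}, {E, H}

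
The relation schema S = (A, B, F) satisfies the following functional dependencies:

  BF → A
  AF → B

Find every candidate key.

AF, BF

Attribute F never appears on the right-hand side of any dependency, so F must belong to every candidate key.
{F}⁺ = {F}, which is not all of the schema, so we must add further attributes.
{A, F}⁺: AF→B adds B → {A, B, F}.
{B, F}⁺: BF→A adds A → {A, B, F}.
Any other superkey contains one of these as a subset, so there are no further candidate keys.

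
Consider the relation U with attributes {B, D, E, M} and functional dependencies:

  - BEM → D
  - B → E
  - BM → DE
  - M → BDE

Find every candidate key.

{M}

Attribute M never appears on the right-hand side of any dependency, so M must belong to every candidate key.
{M}⁺ = {B, D, E, M}, which is all of the schema, so {M} is the only candidate key.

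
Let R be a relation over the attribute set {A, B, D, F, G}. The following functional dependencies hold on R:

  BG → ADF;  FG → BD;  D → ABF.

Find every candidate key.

Attribute G never appears on the right-hand side of any dependency, so G must belong to every candidate key.
{G}⁺ = {G}, which is not all of the schema, so we must add further attributes.
{B, G}⁺: BG→ADF adds A, D, F → {A, B, D, F, G}. Minimal: {G}⁺ = {G}; {B}⁺ = {B} — none reach the full schema.
{D, G}⁺: D→ABF adds A, B, F → {A, B, D, F, G}. Minimal: {G}⁺ = {G}; {D}⁺ = {A, B, D, F} — none reach the full schema.
{F, G}⁺: FG→BD adds B, D; D→ABF adds A → {A, B, D, F, G}. Minimal: {G}⁺ = {G}; {F}⁺ = {F} — none reach the full schema.

(B, G), (D, G), (F, G)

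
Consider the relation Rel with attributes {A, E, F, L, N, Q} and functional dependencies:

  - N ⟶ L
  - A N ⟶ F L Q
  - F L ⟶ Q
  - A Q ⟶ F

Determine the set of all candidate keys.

{A, E, N}⁺: N→L adds L; AN→FLQ adds F, Q → {A, E, F, L, N, Q}. Minimal: {E, N}⁺ = {E, L, N}; {A, N}⁺ = {A, F, L, N, Q}; {A, E}⁺ = {A, E} — none reach the full schema.
No other minimal superkey exists.

{A, E, N}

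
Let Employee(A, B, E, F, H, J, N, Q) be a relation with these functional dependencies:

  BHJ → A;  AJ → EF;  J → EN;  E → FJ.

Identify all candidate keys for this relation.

Attributes B, H, Q never appear on any right-hand side, so every candidate key must contain {B, H, Q}.
{B, H, Q}⁺ = {B, H, Q}, which is not all of the schema, so we must add further attributes.
{B, E, H, Q}⁺: E→FJ adds F, J; BHJ→A adds A; J→EN adds N → {A, B, E, F, H, J, N, Q}. Minimal: {E, H, Q}⁺ = {E, F, H, J, N, Q}; {B, H, Q}⁺ = {B, H, Q}; {B, E, Q}⁺ = {B, E, F, J, N, Q}; … — none reach the full schema.
{B, H, J, Q}⁺: BHJ→A adds A; AJ→EF adds E, F; J→EN adds N → {A, B, E, F, H, J, N, Q}. Minimal: {H, J, Q}⁺ = {E, F, H, J, N, Q}; {B, J, Q}⁺ = {B, E, F, J, N, Q}; {B, H, Q}⁺ = {B, H, Q}; … — none reach the full schema.

BEHQ, BHJQ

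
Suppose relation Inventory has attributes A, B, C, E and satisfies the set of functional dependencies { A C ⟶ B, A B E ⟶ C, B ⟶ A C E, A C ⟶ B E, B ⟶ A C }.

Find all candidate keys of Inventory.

{B}; {A, C}

{B}⁺: B→ACE adds A, C, E → {A, B, C, E}.
{A, C}⁺: AC→B adds B; B→ACE adds E → {A, B, C, E}. Minimal: {C}⁺ = {C}; {A}⁺ = {A} — none reach the full schema.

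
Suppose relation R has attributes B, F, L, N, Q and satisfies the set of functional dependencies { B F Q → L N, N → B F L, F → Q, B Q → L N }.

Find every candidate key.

{N}⁺: N→BFL adds B, F, L; F→Q adds Q → {B, F, L, N, Q}.
{B, F}⁺: F→Q adds Q; BQ→LN adds L, N → {B, F, L, N, Q}. Minimal: {F}⁺ = {F, Q}; {B}⁺ = {B} — none reach the full schema.
{B, Q}⁺: BQ→LN adds L, N; N→BFL adds F → {B, F, L, N, Q}. Minimal: {Q}⁺ = {Q}; {B}⁺ = {B} — none reach the full schema.
Any other superkey contains one of these as a subset, so there are no further candidate keys.

{N}, {B, F}, {B, Q}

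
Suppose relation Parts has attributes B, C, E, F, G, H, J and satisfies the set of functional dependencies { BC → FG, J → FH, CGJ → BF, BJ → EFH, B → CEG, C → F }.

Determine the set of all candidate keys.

(B, J), (C, G, J)

Attribute J never appears on the right-hand side of any dependency, so J must belong to every candidate key.
{J}⁺ = {F, H, J}, which is not all of the schema, so we must add further attributes.
{B, J}⁺: J→FH adds F, H; BJ→EFH adds E; B→CEG adds C, G → {B, C, E, F, G, H, J}. Minimal: {J}⁺ = {F, H, J}; {B}⁺ = {B, C, E, F, G} — none reach the full schema.
{C, G, J}⁺: J→FH adds F, H; CGJ→BF adds B; BJ→EFH adds E → {B, C, E, F, G, H, J}. Minimal: {G, J}⁺ = {F, G, H, J}; {C, J}⁺ = {C, F, H, J}; {C, G}⁺ = {C, F, G} — none reach the full schema.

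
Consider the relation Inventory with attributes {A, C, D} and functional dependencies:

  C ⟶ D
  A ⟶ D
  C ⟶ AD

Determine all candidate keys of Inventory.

Attribute C never appears on the right-hand side of any dependency, so C must belong to every candidate key.
{C}⁺ = {A, C, D}, which is all of the schema, so {C} is the only candidate key.

(C)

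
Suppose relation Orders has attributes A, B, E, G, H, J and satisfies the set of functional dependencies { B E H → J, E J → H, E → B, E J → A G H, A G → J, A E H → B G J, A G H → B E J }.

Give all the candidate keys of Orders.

{E, H}⁺: E→B adds B; BEH→J adds J; EJ→AGH adds A, G → {A, B, E, G, H, J}. Minimal: {H}⁺ = {H}; {E}⁺ = {B, E} — none reach the full schema.
{E, J}⁺: EJ→H adds H; E→B adds B; EJ→AGH adds A, G → {A, B, E, G, H, J}. Minimal: {J}⁺ = {J}; {E}⁺ = {B, E} — none reach the full schema.
{A, E, G}⁺: E→B adds B; AG→J adds J; EJ→H adds H → {A, B, E, G, H, J}. Minimal: {E, G}⁺ = {B, E, G}; {A, G}⁺ = {A, G, J}; {A, E}⁺ = {A, B, E} — none reach the full schema.
{A, G, H}⁺: AG→J adds J; AGH→BEJ adds B, E → {A, B, E, G, H, J}. Minimal: {G, H}⁺ = {G, H}; {A, H}⁺ = {A, H}; {A, G}⁺ = {A, G, J} — none reach the full schema.
Any other superkey contains one of these as a subset, so there are no further candidate keys.

EH, EJ, AEG, AGH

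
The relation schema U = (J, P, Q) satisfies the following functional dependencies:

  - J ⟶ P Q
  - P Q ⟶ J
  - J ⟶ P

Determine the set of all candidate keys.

J, PQ

{J}⁺: J→PQ adds P, Q → {J, P, Q}.
{P, Q}⁺: PQ→J adds J → {J, P, Q}. Minimal: {Q}⁺ = {Q}; {P}⁺ = {P} — none reach the full schema.
Any other superkey contains one of these as a subset, so there are no further candidate keys.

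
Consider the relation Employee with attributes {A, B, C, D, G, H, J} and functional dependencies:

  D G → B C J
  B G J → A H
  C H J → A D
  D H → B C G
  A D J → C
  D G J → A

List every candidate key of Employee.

{D, G}⁺: DG→BCJ adds B, C, J; BGJ→AH adds A, H → {A, B, C, D, G, H, J}.
{D, H}⁺: DH→BCG adds B, C, G; DG→BCJ adds J; BGJ→AH adds A → {A, B, C, D, G, H, J}.
{C, H, J}⁺: CHJ→AD adds A, D; DH→BCG adds B, G → {A, B, C, D, G, H, J}.
{B, C, G, J}⁺: BGJ→AH adds A, H; CHJ→AD adds D → {A, B, C, D, G, H, J}.

{D, G}, {D, H}, {C, H, J}, {B, C, G, J}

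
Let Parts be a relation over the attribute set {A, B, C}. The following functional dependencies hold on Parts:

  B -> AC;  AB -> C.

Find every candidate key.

Attribute B never appears on the right-hand side of any dependency, so B must belong to every candidate key.
{B}⁺ = {A, B, C}, which is all of the schema, so {B} is the only candidate key.

{B}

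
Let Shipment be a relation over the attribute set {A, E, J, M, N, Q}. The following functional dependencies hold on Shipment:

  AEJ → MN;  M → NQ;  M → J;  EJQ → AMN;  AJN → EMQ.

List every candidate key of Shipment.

{A, M}, {E, M}, {A, E, J}, {A, J, N}, {E, J, Q}

{A, M}⁺: M→NQ adds N, Q; M→J adds J; AJN→EMQ adds E → {A, E, J, M, N, Q}. Minimal: {M}⁺ = {J, M, N, Q}; {A}⁺ = {A} — none reach the full schema.
{E, M}⁺: M→NQ adds N, Q; M→J adds J; EJQ→AMN adds A → {A, E, J, M, N, Q}. Minimal: {M}⁺ = {J, M, N, Q}; {E}⁺ = {E} — none reach the full schema.
{A, E, J}⁺: AEJ→MN adds M, N; M→NQ adds Q → {A, E, J, M, N, Q}. Minimal: {E, J}⁺ = {E, J}; {A, J}⁺ = {A, J}; {A, E}⁺ = {A, E} — none reach the full schema.
{A, J, N}⁺: AJN→EMQ adds E, M, Q → {A, E, J, M, N, Q}. Minimal: {J, N}⁺ = {J, N}; {A, N}⁺ = {A, N}; {A, J}⁺ = {A, J} — none reach the full schema.
{E, J, Q}⁺: EJQ→AMN adds A, M, N → {A, E, J, M, N, Q}. Minimal: {J, Q}⁺ = {J, Q}; {E, Q}⁺ = {E, Q}; {E, J}⁺ = {E, J} — none reach the full schema.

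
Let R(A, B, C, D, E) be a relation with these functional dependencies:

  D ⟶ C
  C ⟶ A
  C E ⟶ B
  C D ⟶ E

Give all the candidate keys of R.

Attribute D never appears on the right-hand side of any dependency, so D must belong to every candidate key.
{D}⁺ = {A, B, C, D, E}, which is all of the schema, so {D} is the only candidate key.

D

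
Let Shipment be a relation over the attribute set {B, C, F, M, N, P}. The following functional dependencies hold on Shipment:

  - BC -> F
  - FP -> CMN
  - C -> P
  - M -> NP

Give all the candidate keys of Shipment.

{B, C}, {B, F, M}, {B, F, P}

{B, C}⁺: BC→F adds F; C→P adds P; FP→CMN adds M, N → {B, C, F, M, N, P}. Minimal: {C}⁺ = {C, P}; {B}⁺ = {B} — none reach the full schema.
{B, F, M}⁺: M→NP adds N, P; FP→CMN adds C → {B, C, F, M, N, P}. Minimal: {F, M}⁺ = {C, F, M, N, P}; {B, M}⁺ = {B, M, N, P}; {B, F}⁺ = {B, F} — none reach the full schema.
{B, F, P}⁺: FP→CMN adds C, M, N → {B, C, F, M, N, P}. Minimal: {F, P}⁺ = {C, F, M, N, P}; {B, P}⁺ = {B, P}; {B, F}⁺ = {B, F} — none reach the full schema.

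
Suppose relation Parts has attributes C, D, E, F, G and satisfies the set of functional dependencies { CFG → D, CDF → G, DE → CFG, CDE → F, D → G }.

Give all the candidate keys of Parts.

Attribute E never appears on the right-hand side of any dependency, so E must belong to every candidate key.
{E}⁺ = {E}, which is not all of the schema, so we must add further attributes.
{D, E}⁺: DE→CFG adds C, F, G → {C, D, E, F, G}. Minimal: {E}⁺ = {E}; {D}⁺ = {D, G} — none reach the full schema.
{C, E, F, G}⁺: CFG→D adds D → {C, D, E, F, G}. Minimal: {E, F, G}⁺ = {E, F, G}; {C, F, G}⁺ = {C, D, F, G}; {C, E, G}⁺ = {C, E, G}; … — none reach the full schema.
Any other superkey contains one of these as a subset, so there are no further candidate keys.

DE, CEFG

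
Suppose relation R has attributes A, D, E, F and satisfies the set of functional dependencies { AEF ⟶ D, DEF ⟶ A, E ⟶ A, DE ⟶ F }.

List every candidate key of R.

{D, E}; {E, F}

Attribute E never appears on the right-hand side of any dependency, so E must belong to every candidate key.
{E}⁺ = {A, E}, which is not all of the schema, so we must add further attributes.
{D, E}⁺: E→A adds A; DE→F adds F → {A, D, E, F}.
{E, F}⁺: E→A adds A; AEF→D adds D → {A, D, E, F}.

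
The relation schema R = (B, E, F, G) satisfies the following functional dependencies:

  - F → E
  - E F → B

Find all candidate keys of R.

Attributes F, G never appear on any right-hand side, so every candidate key must contain {F, G}.
{F, G}⁺ = {B, E, F, G}, which is all of the schema, so {F, G} is the only candidate key.

{F, G}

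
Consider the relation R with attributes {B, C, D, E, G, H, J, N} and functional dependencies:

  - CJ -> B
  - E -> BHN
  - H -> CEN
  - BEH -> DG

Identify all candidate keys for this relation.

{E, J}, {H, J}

Attribute J never appears on the right-hand side of any dependency, so J must belong to every candidate key.
{J}⁺ = {J}, which is not all of the schema, so we must add further attributes.
{E, J}⁺: E→BHN adds B, H, N; H→CEN adds C; BEH→DG adds D, G → {B, C, D, E, G, H, J, N}. Minimal: {J}⁺ = {J}; {E}⁺ = {B, C, D, E, G, H, N} — none reach the full schema.
{H, J}⁺: H→CEN adds C, E, N; CJ→B adds B; BEH→DG adds D, G → {B, C, D, E, G, H, J, N}. Minimal: {J}⁺ = {J}; {H}⁺ = {B, C, D, E, G, H, N} — none reach the full schema.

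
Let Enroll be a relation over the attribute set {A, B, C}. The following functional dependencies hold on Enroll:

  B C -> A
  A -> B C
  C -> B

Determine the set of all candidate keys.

{A}, {C}

{A}⁺: A→BC adds B, C → {A, B, C}.
{C}⁺: C→B adds B; BC→A adds A → {A, B, C}.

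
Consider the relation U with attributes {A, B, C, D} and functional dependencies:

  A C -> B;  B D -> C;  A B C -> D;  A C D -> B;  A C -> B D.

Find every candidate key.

Attribute A never appears on the right-hand side of any dependency, so A must belong to every candidate key.
{A}⁺ = {A}, which is not all of the schema, so we must add further attributes.
{A, C}⁺: AC→B adds B; ABC→D adds D → {A, B, C, D}. Minimal: {C}⁺ = {C}; {A}⁺ = {A} — none reach the full schema.
{A, B, D}⁺: BD→C adds C → {A, B, C, D}. Minimal: {B, D}⁺ = {B, C, D}; {A, D}⁺ = {A, D}; {A, B}⁺ = {A, B} — none reach the full schema.

(A, C), (A, B, D)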